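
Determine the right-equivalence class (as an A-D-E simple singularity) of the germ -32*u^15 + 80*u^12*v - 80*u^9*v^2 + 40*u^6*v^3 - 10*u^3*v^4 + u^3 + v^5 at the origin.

E_{8}

The Hessian of f at 0 has rank 0. Corank 2; j^3 = u^3 is a perfect cube, so E-series; the 5-jet and mu = 8 give E_8.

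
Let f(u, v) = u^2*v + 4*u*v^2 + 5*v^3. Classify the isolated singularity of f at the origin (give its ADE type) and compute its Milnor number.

Type D_{4}, Milnor number mu = 4.

The Hessian of f at 0 has rank 0. Corank 2; j^3 = v*(u^2 + 4*u*v + 5*v^2) splits into three distinct lines over C (the quadratic factor has nonzero discriminant), so D_4.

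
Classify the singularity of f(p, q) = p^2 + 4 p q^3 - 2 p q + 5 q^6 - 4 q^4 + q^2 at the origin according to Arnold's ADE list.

A5

The Hessian of f at 0 has rank 1. Corank 1: A-series; mu = 5 gives A_5.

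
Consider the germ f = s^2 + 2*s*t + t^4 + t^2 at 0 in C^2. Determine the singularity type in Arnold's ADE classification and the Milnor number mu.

The Hessian of f at 0 is [[2, 2], [2, 2]] with rank 1, so corank 1. A Groebner basis of the Jacobian ideal J(f) in C{s,t} is {t^3, s + t}; counting standard monomials gives mu = 3. Corank 1: A-series; mu = 3 gives A_3.

Type A_3, Milnor number mu = 3.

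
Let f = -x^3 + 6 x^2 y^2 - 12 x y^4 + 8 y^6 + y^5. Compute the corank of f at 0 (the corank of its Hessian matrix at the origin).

2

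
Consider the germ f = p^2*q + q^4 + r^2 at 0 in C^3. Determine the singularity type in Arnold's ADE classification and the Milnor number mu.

Type D5, Milnor number mu = 5.

The Hessian of f at 0 is [[0, 0, 0], [0, 0, 0], [0, 0, 2]] with rank 1, so corank 2. A Groebner basis of the Jacobian ideal J(f) in C{p,q,r} is {p^3, p^2/4 + q^3, p*q, r}; counting standard monomials gives mu = 5. Corank 2; j^3 = p^2*q has shape L^2 M (L != M), so D-series; mu = 5 gives D_5.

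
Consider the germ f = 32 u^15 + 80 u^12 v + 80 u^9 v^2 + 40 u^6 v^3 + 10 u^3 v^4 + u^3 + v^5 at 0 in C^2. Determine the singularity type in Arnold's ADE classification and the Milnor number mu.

The Hessian of f at 0 has rank 0. Corank 2; j^3 = u^3 is a perfect cube, so E-series; the 5-jet and mu = 8 give E_8.

Type E_{8}, Milnor number mu = 8.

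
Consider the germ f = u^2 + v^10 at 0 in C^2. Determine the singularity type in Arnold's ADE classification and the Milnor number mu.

The Hessian of f at 0 is [[2, 0], [0, 0]] with rank 1, so corank 1. A Groebner basis of the Jacobian ideal J(f) in C{u,v} is {v^9, u}; counting standard monomials gives mu = 9. Corank 1: A-series; mu = 9 gives A_9.

Type A_{9}, Milnor number mu = 9.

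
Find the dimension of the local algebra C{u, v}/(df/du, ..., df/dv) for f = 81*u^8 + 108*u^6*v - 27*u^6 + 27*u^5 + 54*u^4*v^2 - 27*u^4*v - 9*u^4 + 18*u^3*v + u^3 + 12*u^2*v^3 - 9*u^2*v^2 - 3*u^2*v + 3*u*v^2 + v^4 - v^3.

The Hessian of f at 0 has rank 0. Corank 2; j^3 = (u - v)^3 is a perfect cube, so E-series; the 4-jet and mu = 6 give E_6.

6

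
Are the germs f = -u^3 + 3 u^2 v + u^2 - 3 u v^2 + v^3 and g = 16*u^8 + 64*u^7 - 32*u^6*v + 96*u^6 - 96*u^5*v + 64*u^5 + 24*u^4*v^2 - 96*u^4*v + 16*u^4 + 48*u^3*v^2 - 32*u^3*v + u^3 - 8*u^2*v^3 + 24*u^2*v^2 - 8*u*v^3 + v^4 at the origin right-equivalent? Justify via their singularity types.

The Hessian of f at 0 is [[2, 0], [0, 0]] with rank 1, so corank 1. A Groebner basis of the Jacobian ideal J(f) in C{u,v} is {v^2, u}; counting standard monomials gives mu = 2. Corank 1: A-series; mu = 2 gives A_2. The Hessian of g at 0 is [[0, 0], [0, 0]] with rank 0, so corank 2. A Groebner basis of the Jacobian ideal J(g) in C{u,v} is {v^4, u*v^2 - v^3/6, u^2}; counting standard monomials gives mu = 6. Corank 2; j^3 = u^3 is a perfect cube, so E-series; the 4-jet and mu = 6 give E_6. f is A_2 but g is E_6, hence not right-equivalent.

No.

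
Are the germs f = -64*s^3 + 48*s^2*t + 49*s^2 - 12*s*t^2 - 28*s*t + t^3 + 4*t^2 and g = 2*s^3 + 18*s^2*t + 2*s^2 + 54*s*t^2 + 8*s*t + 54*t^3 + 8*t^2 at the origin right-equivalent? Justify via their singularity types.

Yes.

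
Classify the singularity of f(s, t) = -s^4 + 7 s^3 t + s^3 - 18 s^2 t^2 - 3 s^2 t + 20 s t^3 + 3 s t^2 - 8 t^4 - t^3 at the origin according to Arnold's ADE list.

The Hessian of f at 0 is [[0, 0], [0, 0]] with rank 0, so corank 2. A Groebner basis of the Jacobian ideal J(f) in C{s,t} is {3*s^2 - 6*s*t + t^4 + t^3 + 3*t^2, s^3 - 9*s^2 + 18*s*t - 4*t^3 - 9*t^2, s^2*t - 5*s^2 + 10*s*t - 8*t^3/3 - 5*t^2, -2*s^2 + s*t^2 + 4*s*t - 5*t^3/3 - 2*t^2}; counting standard monomials gives mu = 7. Corank 2; j^3 = (s - t)^3 is a perfect cube, so E-series; the 4-jet and mu = 7 give E_7.

E_7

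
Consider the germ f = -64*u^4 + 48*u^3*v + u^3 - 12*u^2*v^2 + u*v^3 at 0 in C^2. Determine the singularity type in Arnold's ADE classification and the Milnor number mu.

The Hessian of f at 0 is [[0, 0], [0, 0]] with rank 0, so corank 2. A Groebner basis of the Jacobian ideal J(f) in C{u,v} is {3*u^2/16 + v^4 + v^3/16, u^3, u^2*v - u^2/16 - v^3/48, -u^2/2 + u*v^2 - v^3/6}; counting standard monomials gives mu = 7. Corank 2; j^3 = u^3 is a perfect cube, so E-series; the 4-jet and mu = 7 give E_7.

Type E_7, Milnor number mu = 7.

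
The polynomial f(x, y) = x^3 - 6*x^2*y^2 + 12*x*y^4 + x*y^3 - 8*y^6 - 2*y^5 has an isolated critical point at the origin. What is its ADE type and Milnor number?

Type E7, Milnor number mu = 7.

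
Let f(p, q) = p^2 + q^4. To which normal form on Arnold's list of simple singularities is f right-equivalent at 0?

The Hessian of f at 0 has rank 1. Corank 1: A-series; mu = 3 gives A_3.

A3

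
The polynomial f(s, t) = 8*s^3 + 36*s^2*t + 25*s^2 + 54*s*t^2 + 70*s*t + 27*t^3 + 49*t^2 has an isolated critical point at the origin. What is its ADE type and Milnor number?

The Hessian of f at 0 has rank 1. Corank 1: A-series; mu = 2 gives A_2.

Type A_{2}, Milnor number mu = 2.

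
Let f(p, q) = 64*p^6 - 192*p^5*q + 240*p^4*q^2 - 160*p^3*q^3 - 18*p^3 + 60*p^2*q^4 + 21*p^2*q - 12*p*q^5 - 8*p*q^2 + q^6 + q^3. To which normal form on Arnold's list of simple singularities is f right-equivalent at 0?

The Hessian of f at 0 has rank 0. Corank 2; j^3 = -(2*p - q)*(3*p - q)^2 has shape L^2 M (L != M), so D-series; mu = 7 gives D_7.

D_{7}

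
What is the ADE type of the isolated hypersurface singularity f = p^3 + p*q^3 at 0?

E_{7}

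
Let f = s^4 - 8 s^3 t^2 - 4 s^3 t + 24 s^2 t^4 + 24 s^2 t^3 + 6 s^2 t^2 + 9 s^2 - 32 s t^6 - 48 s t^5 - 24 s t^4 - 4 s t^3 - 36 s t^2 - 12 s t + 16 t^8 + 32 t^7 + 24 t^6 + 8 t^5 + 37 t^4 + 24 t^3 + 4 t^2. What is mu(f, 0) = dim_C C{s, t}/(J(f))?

The Hessian of f at 0 has rank 1. Corank 1: A-series; mu = 3 gives A_3.

3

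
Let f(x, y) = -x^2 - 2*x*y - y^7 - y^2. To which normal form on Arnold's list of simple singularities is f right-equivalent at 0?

The Hessian of f at 0 has rank 1. Corank 1: A-series; mu = 6 gives A_6.

A6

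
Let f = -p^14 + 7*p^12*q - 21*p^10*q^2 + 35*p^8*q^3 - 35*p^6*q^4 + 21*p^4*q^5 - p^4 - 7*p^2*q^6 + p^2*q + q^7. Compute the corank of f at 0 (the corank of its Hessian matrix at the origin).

2

The Hessian at 0 is [[0, 0], [0, 0]] of rank 0; hence corank 2.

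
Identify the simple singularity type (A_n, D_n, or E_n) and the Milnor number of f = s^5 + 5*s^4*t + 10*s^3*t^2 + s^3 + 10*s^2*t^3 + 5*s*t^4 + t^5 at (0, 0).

Type E_8, Milnor number mu = 8.

The Hessian of f at 0 has rank 0. Corank 2; j^3 = s^3 is a perfect cube, so E-series; the 5-jet and mu = 8 give E_8.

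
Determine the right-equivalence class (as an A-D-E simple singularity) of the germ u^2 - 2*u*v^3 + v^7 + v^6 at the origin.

A_6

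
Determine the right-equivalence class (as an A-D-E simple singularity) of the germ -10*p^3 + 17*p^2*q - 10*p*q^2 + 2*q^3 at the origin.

The Hessian of f at 0 is [[0, 0], [0, 0]] with rank 0, so corank 2. A Groebner basis of the Jacobian ideal J(f) in C{p,q} is {q^3, p^2 - 2*q^2/11, p*q - 5*q^2/11}; counting standard monomials gives mu = 4. Corank 2; j^3 = -(2*p - q)*(5*p^2 - 6*p*q + 2*q^2) splits into three distinct lines over C (the quadratic factor has nonzero discriminant), so D_4.

D_{4}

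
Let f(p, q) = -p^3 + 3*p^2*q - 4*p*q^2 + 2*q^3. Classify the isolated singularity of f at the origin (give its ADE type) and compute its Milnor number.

The Hessian of f at 0 has rank 0. Corank 2; j^3 = -(p - q)*(p^2 - 2*p*q + 2*q^2) splits into three distinct lines over C (the quadratic factor has nonzero discriminant), so D_4.

Type D_{4}, Milnor number mu = 4.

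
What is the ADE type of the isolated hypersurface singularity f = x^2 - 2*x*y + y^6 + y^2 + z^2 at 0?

A_{5}

The Hessian of f at 0 has rank 2. Corank 1: A-series; mu = 5 gives A_5.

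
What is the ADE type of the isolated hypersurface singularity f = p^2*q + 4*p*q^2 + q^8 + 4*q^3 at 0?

D_{9}

The Hessian of f at 0 is [[0, 0], [0, 0]] with rank 0, so corank 2. A Groebner basis of the Jacobian ideal J(f) in C{p,q} is {p^2/8 + q^7 - q^2/2, p^3 + 8*q^3, p*q + 2*q^2}; counting standard monomials gives mu = 9. Corank 2; j^3 = q*(p + 2*q)^2 has shape L^2 M (L != M), so D-series; mu = 9 gives D_9.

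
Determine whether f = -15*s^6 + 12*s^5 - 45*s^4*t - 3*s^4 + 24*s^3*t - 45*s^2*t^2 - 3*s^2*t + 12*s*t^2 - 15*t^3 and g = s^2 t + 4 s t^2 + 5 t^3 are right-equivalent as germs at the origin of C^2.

Yes.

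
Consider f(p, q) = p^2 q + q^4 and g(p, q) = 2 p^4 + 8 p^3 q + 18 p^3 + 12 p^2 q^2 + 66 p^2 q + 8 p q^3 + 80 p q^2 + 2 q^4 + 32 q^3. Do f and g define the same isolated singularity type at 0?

The Hessian of f at 0 is [[0, 0], [0, 0]] with rank 0, so corank 2. A Groebner basis of the Jacobian ideal J(f) in C{p,q} is {p^3, p^2/4 + q^3, p*q}; counting standard monomials gives mu = 5. Corank 2; j^3 = p^2*q has shape L^2 M (L != M), so D-series; mu = 5 gives D_5. The Hessian of g at 0 is [[0, 0], [0, 0]] with rank 0, so corank 2. A Groebner basis of the Jacobian ideal J(g) in C{p,q} is {p*q^2 + 27*p*q + 36*q^2, -81*p*q/4 + q^3 - 27*q^2, p^2 + 7*p*q/3 + 4*q^2/3}; counting standard monomials gives mu = 5. Corank 2; j^3 = 2*(p + q)*(3*p + 4*q)^2 has shape L^2 M (L != M), so D-series; mu = 5 gives D_5. Both have type D_5, hence right-equivalent.

Yes.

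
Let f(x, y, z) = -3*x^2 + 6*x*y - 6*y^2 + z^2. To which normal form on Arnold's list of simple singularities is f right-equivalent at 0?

A_1

The Hessian of f at 0 has rank 3. Corank 0: nondegenerate Morse point, so A_1.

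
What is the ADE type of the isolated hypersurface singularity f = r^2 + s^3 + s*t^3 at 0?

The Hessian of f at 0 has rank 1. Corank 2; j^3 = s^3 is a perfect cube, so E-series; the 4-jet and mu = 7 give E_7.

E_{7}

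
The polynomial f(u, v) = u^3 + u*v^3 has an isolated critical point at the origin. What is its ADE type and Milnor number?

Type E_7, Milnor number mu = 7.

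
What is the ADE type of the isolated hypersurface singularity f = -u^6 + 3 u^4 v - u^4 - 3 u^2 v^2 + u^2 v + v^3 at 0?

The Hessian of f at 0 is [[0, 0], [0, 0]] with rank 0, so corank 2. A Groebner basis of the Jacobian ideal J(f) in C{u,v} is {v^3, u^2 + 3*v^2, u*v}; counting standard monomials gives mu = 4. Corank 2; j^3 = v*(u^2 + v^2) splits into three distinct lines over C (the quadratic factor has nonzero discriminant), so D_4.

D4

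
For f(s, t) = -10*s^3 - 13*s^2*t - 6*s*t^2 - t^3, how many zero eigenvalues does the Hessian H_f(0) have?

Hessian at 0 has rank 0.

2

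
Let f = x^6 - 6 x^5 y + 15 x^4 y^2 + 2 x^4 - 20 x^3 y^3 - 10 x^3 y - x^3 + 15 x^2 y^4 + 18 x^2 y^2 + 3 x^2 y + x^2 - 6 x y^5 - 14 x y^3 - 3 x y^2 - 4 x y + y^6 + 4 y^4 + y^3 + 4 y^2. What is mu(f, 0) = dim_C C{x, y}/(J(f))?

2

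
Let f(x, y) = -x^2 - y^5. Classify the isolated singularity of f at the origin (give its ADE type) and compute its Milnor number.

Type A4, Milnor number mu = 4.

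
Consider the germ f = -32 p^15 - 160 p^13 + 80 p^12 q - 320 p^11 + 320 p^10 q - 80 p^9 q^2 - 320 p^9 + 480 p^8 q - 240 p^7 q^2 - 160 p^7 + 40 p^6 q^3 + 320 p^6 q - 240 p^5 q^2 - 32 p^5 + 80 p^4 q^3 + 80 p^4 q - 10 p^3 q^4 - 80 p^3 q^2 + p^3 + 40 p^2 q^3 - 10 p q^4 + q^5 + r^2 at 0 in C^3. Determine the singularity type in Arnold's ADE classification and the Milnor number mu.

The Hessian of f at 0 has rank 1. Corank 2; j^3 = p^3 is a perfect cube, so E-series; the 5-jet and mu = 8 give E_8.

Type E_{8}, Milnor number mu = 8.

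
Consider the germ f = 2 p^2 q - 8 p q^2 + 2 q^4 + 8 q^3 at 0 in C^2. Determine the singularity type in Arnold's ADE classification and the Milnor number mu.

Type D_5, Milnor number mu = 5.

The Hessian of f at 0 is [[0, 0], [0, 0]] with rank 0, so corank 2. A Groebner basis of the Jacobian ideal J(f) in C{p,q} is {p^3 + 2*p^2 - 8*q^2, p^2/4 + q^3 - q^2, p*q - 2*q^2}; counting standard monomials gives mu = 5. Corank 2; j^3 = 2*q*(p - 2*q)^2 has shape L^2 M (L != M), so D-series; mu = 5 gives D_5.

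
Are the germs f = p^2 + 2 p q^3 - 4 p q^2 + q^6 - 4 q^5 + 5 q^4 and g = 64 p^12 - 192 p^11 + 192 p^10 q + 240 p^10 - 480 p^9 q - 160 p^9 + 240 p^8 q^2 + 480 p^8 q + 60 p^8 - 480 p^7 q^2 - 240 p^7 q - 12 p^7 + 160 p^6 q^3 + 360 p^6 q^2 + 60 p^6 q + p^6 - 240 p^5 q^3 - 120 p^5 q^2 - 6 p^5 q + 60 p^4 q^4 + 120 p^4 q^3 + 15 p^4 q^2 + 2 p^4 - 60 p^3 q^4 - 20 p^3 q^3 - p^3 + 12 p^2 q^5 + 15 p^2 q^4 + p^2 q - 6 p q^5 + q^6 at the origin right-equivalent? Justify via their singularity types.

No.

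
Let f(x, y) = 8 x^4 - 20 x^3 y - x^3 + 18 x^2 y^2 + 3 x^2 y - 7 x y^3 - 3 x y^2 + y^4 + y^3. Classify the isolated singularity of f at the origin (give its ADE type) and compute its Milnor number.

The Hessian of f at 0 is [[0, 0], [0, 0]] with rank 0, so corank 2. A Groebner basis of the Jacobian ideal J(f) in C{x,y} is {3*x^2/4 - 3*x*y/2 + y^4 - y^3/4 + 3*y^2/4, x^3 - 9*x^2/4 + 9*x*y/2 - y^3/4 - 9*y^2/4, x^2*y - 7*x^2/4 + 7*x*y/2 - 5*y^3/12 - 7*y^2/4, -x^2 + x*y^2 + 2*x*y - 2*y^3/3 - y^2}; counting standard monomials gives mu = 7. Corank 2; j^3 = -(x - y)^3 is a perfect cube, so E-series; the 4-jet and mu = 7 give E_7.

Type E_{7}, Milnor number mu = 7.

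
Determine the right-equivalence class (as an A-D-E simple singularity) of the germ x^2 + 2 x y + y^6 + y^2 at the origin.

The Hessian of f at 0 has rank 1. Corank 1: A-series; mu = 5 gives A_5.

A_5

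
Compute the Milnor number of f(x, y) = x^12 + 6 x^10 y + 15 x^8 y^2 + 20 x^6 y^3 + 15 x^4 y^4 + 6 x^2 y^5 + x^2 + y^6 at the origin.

The Hessian of f at 0 is [[2, 0], [0, 0]] with rank 1, so corank 1. A Groebner basis of the Jacobian ideal J(f) in C{x,y} is {y^5, x}; counting standard monomials gives mu = 5. Corank 1: A-series; mu = 5 gives A_5.

5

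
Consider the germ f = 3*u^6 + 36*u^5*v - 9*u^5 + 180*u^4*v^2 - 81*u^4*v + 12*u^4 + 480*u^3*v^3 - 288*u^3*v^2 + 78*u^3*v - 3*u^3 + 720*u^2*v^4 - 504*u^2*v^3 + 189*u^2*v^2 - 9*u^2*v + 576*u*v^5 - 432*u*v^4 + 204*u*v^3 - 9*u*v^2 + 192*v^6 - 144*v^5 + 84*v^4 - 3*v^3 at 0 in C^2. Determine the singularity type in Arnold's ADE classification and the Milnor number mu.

Type E_6, Milnor number mu = 6.

The Hessian of f at 0 has rank 0. Corank 2; j^3 = -3*(u + v)^3 is a perfect cube, so E-series; the 4-jet and mu = 6 give E_6.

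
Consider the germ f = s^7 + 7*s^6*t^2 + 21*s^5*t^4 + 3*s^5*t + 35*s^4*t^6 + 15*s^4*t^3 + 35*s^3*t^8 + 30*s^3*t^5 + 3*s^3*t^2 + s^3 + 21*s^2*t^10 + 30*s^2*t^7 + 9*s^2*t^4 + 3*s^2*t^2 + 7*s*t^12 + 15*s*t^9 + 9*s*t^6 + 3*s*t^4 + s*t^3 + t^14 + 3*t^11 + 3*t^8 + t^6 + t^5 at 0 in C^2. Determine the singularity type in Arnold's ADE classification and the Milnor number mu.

Type E_7, Milnor number mu = 7.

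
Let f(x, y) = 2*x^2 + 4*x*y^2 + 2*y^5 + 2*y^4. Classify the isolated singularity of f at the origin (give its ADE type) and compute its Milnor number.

Type A4, Milnor number mu = 4.

The Hessian of f at 0 is [[4, 0], [0, 0]] with rank 1, so corank 1. A Groebner basis of the Jacobian ideal J(f) in C{x,y} is {x^2, x + y^2}; counting standard monomials gives mu = 4. Corank 1: A-series; mu = 4 gives A_4.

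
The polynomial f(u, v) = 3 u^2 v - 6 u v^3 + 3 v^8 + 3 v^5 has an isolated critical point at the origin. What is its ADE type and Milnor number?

Type D9, Milnor number mu = 9.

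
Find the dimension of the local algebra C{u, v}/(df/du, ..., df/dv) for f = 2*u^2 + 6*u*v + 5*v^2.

1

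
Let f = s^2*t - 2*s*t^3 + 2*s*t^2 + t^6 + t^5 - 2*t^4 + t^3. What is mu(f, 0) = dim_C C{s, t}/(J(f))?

7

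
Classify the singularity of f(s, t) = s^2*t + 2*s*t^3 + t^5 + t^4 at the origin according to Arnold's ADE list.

D_{5}

The Hessian of f at 0 is [[0, 0], [0, 0]] with rank 0, so corank 2. A Groebner basis of the Jacobian ideal J(f) in C{s,t} is {s*t^2, s*t + t^3, s^2 - 4*s*t}; counting standard monomials gives mu = 5. Corank 2; j^3 = s^2*t has shape L^2 M (L != M), so D-series; mu = 5 gives D_5.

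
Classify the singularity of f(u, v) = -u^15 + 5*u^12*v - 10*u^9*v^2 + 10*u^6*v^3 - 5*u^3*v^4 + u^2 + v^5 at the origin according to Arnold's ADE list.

A_4

The Hessian of f at 0 has rank 1. Corank 1: A-series; mu = 4 gives A_4.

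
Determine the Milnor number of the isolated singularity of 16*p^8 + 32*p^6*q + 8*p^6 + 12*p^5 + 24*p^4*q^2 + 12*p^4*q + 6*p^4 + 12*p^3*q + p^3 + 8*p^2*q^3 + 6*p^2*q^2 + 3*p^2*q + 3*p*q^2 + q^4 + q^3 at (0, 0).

6

The Hessian of f at 0 has rank 0. Corank 2; j^3 = (p + q)^3 is a perfect cube, so E-series; the 4-jet and mu = 6 give E_6.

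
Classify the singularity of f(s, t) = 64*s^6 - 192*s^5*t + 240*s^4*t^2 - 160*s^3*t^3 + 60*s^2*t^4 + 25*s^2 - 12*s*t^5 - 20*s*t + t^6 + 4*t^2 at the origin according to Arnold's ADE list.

A_{5}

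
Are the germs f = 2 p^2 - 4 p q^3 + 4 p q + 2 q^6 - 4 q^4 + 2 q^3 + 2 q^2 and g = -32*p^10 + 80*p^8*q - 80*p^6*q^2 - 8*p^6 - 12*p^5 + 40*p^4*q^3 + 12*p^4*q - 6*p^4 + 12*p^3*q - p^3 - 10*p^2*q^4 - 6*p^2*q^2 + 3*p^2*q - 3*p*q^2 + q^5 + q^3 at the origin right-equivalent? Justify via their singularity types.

No.

The Hessian of f at 0 has rank 1. Corank 1: A-series; mu = 2 gives A_2. The Hessian of g at 0 has rank 0. Corank 2; j^3 = -(p - q)^3 is a perfect cube, so E-series; the 5-jet and mu = 8 give E_8. f is A_2 but g is E_8, hence not right-equivalent.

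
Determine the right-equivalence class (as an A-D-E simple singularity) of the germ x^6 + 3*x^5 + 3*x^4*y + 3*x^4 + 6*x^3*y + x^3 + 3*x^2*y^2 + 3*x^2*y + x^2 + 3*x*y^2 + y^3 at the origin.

The Hessian of f at 0 has rank 1. Corank 1: A-series; mu = 2 gives A_2.

A2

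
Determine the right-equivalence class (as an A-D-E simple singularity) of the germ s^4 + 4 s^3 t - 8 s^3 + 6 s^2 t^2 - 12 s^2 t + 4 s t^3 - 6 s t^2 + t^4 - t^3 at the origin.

E_{6}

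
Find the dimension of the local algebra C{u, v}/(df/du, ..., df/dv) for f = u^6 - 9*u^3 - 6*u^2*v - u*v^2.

7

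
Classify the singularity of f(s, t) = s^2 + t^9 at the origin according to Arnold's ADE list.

The Hessian of f at 0 has rank 1. Corank 1: A-series; mu = 8 gives A_8.

A8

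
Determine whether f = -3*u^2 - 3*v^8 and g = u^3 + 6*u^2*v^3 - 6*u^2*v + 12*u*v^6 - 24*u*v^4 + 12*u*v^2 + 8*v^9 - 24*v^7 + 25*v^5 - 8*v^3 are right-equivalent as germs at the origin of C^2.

The Hessian of f at 0 has rank 1. Corank 1: A-series; mu = 7 gives A_7. The Hessian of g at 0 has rank 0. Corank 2; j^3 = (u - 2*v)^3 is a perfect cube, so E-series; the 5-jet and mu = 8 give E_8. f is A_7 but g is E_8, hence not right-equivalent.

No.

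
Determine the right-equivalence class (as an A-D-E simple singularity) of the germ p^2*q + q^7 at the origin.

D_8

The Hessian of f at 0 has rank 0. Corank 2; j^3 = p^2*q has shape L^2 M (L != M), so D-series; mu = 8 gives D_8.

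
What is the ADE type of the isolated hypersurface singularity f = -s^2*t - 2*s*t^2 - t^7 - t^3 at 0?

D_{8}

The Hessian of f at 0 is [[0, 0], [0, 0]] with rank 0, so corank 2. A Groebner basis of the Jacobian ideal J(f) in C{s,t} is {s^2/7 + t^6 - t^2/7, s^3 + t^3, s*t + t^2}; counting standard monomials gives mu = 8. Corank 2; j^3 = -t*(s + t)^2 has shape L^2 M (L != M), so D-series; mu = 8 gives D_8.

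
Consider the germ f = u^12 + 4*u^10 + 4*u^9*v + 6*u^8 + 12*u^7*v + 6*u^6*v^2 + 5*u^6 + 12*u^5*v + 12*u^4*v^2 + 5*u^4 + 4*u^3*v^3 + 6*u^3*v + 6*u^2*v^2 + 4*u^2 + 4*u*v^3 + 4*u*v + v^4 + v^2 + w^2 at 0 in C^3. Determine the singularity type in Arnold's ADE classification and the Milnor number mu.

Type A3, Milnor number mu = 3.

The Hessian of f at 0 has rank 2. Corank 1: A-series; mu = 3 gives A_3.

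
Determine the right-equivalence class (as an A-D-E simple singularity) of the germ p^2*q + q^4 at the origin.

D_5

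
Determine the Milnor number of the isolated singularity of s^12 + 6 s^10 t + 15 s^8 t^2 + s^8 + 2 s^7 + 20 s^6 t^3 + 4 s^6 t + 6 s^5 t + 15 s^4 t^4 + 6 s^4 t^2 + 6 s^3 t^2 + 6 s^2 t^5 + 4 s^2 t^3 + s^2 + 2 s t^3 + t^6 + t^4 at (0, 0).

The Hessian of f at 0 has rank 1. Corank 1: A-series; mu = 3 gives A_3.

3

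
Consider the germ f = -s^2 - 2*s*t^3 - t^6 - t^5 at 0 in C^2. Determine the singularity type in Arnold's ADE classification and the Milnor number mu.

Type A_{4}, Milnor number mu = 4.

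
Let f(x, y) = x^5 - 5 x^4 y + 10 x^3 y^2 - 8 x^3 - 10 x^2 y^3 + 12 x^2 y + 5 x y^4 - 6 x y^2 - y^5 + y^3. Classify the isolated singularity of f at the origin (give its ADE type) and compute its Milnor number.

The Hessian of f at 0 is [[0, 0], [0, 0]] with rank 0, so corank 2. A Groebner basis of the Jacobian ideal J(f) in C{x,y} is {y^5, x*y^3 - 5*y^4/8, x^2 - x*y + y^2/4}; counting standard monomials gives mu = 8. Corank 2; j^3 = -(2*x - y)^3 is a perfect cube, so E-series; the 5-jet and mu = 8 give E_8.

Type E_{8}, Milnor number mu = 8.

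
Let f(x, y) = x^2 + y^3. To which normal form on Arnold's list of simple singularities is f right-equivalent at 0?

A2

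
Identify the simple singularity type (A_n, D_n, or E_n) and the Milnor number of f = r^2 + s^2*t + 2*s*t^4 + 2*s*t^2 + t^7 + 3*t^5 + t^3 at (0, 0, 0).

Type D_{6}, Milnor number mu = 6.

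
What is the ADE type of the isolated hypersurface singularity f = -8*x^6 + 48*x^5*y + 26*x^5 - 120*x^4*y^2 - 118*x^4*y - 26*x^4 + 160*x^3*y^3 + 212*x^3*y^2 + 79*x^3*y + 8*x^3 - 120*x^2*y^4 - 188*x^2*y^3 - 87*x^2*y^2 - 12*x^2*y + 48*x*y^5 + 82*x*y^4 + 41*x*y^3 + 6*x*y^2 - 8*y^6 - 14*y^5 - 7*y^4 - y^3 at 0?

E_{7}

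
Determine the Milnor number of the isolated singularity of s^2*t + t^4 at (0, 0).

5

The Hessian of f at 0 has rank 0. Corank 2; j^3 = s^2*t has shape L^2 M (L != M), so D-series; mu = 5 gives D_5.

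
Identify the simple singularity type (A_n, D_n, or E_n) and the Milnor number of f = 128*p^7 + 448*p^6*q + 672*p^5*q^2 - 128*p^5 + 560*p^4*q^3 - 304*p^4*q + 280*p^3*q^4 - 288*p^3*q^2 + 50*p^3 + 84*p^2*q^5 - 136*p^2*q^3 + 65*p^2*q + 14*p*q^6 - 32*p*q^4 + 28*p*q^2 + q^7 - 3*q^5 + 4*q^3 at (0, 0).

Type D6, Milnor number mu = 6.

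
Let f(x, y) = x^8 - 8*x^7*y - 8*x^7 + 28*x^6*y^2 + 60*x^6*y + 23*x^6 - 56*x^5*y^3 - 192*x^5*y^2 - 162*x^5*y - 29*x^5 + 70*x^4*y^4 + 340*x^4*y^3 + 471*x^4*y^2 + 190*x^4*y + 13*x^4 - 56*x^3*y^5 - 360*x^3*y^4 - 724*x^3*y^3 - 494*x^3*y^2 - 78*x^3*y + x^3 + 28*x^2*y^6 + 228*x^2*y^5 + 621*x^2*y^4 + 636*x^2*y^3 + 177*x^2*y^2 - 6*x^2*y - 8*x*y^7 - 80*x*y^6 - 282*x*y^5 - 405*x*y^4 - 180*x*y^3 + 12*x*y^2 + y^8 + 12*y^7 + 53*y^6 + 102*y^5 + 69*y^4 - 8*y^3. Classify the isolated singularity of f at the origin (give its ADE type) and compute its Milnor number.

The Hessian of f at 0 has rank 0. Corank 2; j^3 = (x - 2*y)^3 is a perfect cube, so E-series; the 4-jet and mu = 6 give E_6.

Type E_{6}, Milnor number mu = 6.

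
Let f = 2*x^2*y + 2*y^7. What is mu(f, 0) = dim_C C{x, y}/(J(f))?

The Hessian of f at 0 has rank 0. Corank 2; j^3 = 2*x^2*y has shape L^2 M (L != M), so D-series; mu = 8 gives D_8.

8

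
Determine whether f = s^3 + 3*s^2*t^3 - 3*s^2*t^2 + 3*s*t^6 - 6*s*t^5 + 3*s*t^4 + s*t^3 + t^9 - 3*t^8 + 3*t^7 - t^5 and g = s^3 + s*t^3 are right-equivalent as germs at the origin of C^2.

Yes.

The Hessian of f at 0 has rank 0. Corank 2; j^3 = s^3 is a perfect cube, so E-series; the 4-jet and mu = 7 give E_7. The Hessian of g at 0 has rank 0. Corank 2; j^3 = s^3 is a perfect cube, so E-series; the 4-jet and mu = 7 give E_7. Both have type E_7, hence right-equivalent.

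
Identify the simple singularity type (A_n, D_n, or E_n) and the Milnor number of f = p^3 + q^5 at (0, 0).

The Hessian of f at 0 has rank 0. Corank 2; j^3 = p^3 is a perfect cube, so E-series; the 5-jet and mu = 8 give E_8.

Type E_8, Milnor number mu = 8.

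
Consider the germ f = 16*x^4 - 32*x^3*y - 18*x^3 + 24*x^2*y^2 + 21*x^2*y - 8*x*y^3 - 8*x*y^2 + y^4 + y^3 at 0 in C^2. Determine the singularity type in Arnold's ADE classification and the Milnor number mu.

The Hessian of f at 0 is [[0, 0], [0, 0]] with rank 0, so corank 2. A Groebner basis of the Jacobian ideal J(f) in C{x,y} is {x*y^2 + 27*x*y/8 - 9*y^2/8, 81*x*y/8 + y^3 - 27*y^2/8, x^2 - 5*x*y/6 + y^2/6}; counting standard monomials gives mu = 5. Corank 2; j^3 = -(2*x - y)*(3*x - y)^2 has shape L^2 M (L != M), so D-series; mu = 5 gives D_5.

Type D_5, Milnor number mu = 5.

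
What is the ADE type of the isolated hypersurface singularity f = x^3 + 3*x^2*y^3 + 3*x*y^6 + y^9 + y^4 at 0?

The Hessian of f at 0 has rank 0. Corank 2; j^3 = x^3 is a perfect cube, so E-series; the 4-jet and mu = 6 give E_6.

E_6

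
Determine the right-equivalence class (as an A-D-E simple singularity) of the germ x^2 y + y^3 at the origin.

D4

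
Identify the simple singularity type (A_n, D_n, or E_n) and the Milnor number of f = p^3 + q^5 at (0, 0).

Type E_8, Milnor number mu = 8.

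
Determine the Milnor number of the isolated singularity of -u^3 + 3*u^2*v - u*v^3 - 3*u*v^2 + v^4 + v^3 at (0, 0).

7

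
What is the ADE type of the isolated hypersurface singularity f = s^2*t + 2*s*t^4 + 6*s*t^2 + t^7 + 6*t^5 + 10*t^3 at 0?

D_{4}

The Hessian of f at 0 is [[0, 0], [0, 0]] with rank 0, so corank 2. A Groebner basis of the Jacobian ideal J(f) in C{s,t} is {t^3, s^2 - 6*t^2, s*t + 3*t^2}; counting standard monomials gives mu = 4. Corank 2; j^3 = t*(s^2 + 6*s*t + 10*t^2) splits into three distinct lines over C (the quadratic factor has nonzero discriminant), so D_4.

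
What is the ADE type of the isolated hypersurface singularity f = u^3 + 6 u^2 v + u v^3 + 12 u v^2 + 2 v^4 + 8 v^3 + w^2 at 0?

The Hessian of f at 0 has rank 1. Corank 2; j^3 = (u + 2*v)^3 is a perfect cube, so E-series; the 4-jet and mu = 7 give E_7.

E_{7}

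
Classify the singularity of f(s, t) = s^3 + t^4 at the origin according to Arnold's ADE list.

The Hessian of f at 0 is [[0, 0], [0, 0]] with rank 0, so corank 2. A Groebner basis of the Jacobian ideal J(f) in C{s,t} is {t^3, s^2}; counting standard monomials gives mu = 6. Corank 2; j^3 = s^3 is a perfect cube, so E-series; the 4-jet and mu = 6 give E_6.

E_6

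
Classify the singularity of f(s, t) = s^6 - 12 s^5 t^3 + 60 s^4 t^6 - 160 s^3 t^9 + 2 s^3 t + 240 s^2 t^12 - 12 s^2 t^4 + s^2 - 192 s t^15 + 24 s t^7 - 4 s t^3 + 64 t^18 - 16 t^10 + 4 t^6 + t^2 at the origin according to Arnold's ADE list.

A_1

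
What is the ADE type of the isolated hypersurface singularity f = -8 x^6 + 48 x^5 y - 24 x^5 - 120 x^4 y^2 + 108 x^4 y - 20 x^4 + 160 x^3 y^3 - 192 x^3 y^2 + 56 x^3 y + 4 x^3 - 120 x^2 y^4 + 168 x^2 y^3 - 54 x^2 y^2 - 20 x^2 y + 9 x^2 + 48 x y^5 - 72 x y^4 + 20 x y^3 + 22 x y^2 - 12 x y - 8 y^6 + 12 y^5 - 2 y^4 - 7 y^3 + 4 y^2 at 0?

The Hessian of f at 0 has rank 1. Corank 1: A-series; mu = 2 gives A_2.

A2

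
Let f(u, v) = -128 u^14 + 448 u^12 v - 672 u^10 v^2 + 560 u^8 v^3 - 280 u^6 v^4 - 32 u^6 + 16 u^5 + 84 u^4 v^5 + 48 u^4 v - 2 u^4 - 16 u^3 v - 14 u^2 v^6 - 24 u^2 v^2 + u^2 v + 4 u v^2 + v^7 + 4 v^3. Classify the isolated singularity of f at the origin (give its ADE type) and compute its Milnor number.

The Hessian of f at 0 is [[0, 0], [0, 0]] with rank 0, so corank 2. A Groebner basis of the Jacobian ideal J(f) in C{u,v} is {128*u^2/16377 + u*v^3 + 32761*u*v^2/43672 + 81913*u*v/1048128 + 24569*v^3/32754 + 21843*v^2/174688, -64*u^2/5459 - 76447*u*v^2/87344 - 38227*u*v/349376 + v^4 - 32761*v^3/43672 - 30035*v^2/174688, u^3 - 4096*u^2/16377 - 28*u*v^2/5459 - 16405*u*v/32754 - 56*v^3/16377 - 7*v^2/5459, u^2*v - u*v/4 - v^2/2}; counting standard monomials gives mu = 8. Corank 2; j^3 = v*(u + 2*v)^2 has shape L^2 M (L != M), so D-series; mu = 8 gives D_8.

Type D_8, Milnor number mu = 8.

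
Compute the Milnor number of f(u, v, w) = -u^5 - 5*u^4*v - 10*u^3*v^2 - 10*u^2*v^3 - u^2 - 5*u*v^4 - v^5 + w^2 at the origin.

4

The Hessian of f at 0 is [[-2, 0, 0], [0, 0, 0], [0, 0, 2]] with rank 2, so corank 1. A Groebner basis of the Jacobian ideal J(f) in C{u,v,w} is {v^4, u, w}; counting standard monomials gives mu = 4. Corank 1: A-series; mu = 4 gives A_4.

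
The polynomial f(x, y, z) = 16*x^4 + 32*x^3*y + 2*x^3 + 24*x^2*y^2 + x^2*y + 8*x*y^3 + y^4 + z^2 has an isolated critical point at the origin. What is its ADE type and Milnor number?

Type D_{5}, Milnor number mu = 5.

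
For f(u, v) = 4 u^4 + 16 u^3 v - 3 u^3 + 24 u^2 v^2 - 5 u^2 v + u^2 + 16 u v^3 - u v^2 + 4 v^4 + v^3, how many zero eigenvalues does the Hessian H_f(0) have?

1

The Hessian at 0 is [[2, 0], [0, 0]] of rank 1; hence corank 1.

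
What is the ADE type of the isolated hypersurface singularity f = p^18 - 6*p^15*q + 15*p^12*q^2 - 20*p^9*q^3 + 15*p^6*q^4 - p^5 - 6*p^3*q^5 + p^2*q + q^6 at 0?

D_{7}

The Hessian of f at 0 is [[0, 0], [0, 0]] with rank 0, so corank 2. A Groebner basis of the Jacobian ideal J(f) in C{p,q} is {p^2/6 + q^5, p^3, p*q}; counting standard monomials gives mu = 7. Corank 2; j^3 = p^2*q has shape L^2 M (L != M), so D-series; mu = 7 gives D_7.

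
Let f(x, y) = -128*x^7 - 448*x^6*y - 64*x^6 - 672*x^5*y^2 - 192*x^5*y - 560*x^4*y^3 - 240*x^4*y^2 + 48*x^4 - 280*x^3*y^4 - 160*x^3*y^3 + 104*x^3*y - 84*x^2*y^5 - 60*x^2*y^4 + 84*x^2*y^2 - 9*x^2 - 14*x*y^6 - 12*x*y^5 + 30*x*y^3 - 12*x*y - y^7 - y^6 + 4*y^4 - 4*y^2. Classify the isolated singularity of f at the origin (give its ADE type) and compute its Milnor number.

Type A_{6}, Milnor number mu = 6.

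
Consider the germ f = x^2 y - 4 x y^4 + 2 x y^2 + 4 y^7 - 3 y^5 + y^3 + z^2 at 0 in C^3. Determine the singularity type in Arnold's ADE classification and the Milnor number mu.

Type D_{6}, Milnor number mu = 6.

The Hessian of f at 0 has rank 1. Corank 2; j^3 = y*(x + y)^2 has shape L^2 M (L != M), so D-series; mu = 6 gives D_6.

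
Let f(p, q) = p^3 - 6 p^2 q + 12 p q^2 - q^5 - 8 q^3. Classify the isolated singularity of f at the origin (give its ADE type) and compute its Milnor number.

The Hessian of f at 0 is [[0, 0], [0, 0]] with rank 0, so corank 2. A Groebner basis of the Jacobian ideal J(f) in C{p,q} is {q^4, p^2 - 4*p*q + 4*q^2}; counting standard monomials gives mu = 8. Corank 2; j^3 = (p - 2*q)^3 is a perfect cube, so E-series; the 5-jet and mu = 8 give E_8.

Type E_8, Milnor number mu = 8.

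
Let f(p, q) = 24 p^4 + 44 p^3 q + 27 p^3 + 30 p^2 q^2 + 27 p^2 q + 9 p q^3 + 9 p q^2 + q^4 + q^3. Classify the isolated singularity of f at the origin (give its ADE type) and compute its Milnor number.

Type E_7, Milnor number mu = 7.

The Hessian of f at 0 has rank 0. Corank 2; j^3 = (3*p + q)^3 is a perfect cube, so E-series; the 4-jet and mu = 7 give E_7.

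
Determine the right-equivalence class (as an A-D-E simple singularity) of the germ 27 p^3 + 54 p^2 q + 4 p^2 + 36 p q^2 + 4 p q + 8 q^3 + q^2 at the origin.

The Hessian of f at 0 has rank 1. Corank 1: A-series; mu = 2 gives A_2.

A_2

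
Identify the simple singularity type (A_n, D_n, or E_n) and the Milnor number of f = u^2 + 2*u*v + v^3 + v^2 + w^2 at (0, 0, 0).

Type A2, Milnor number mu = 2.

The Hessian of f at 0 is [[2, 2, 0], [2, 2, 0], [0, 0, 2]] with rank 2, so corank 1. A Groebner basis of the Jacobian ideal J(f) in C{u,v,w} is {v^2, u + v, w}; counting standard monomials gives mu = 2. Corank 1: A-series; mu = 2 gives A_2.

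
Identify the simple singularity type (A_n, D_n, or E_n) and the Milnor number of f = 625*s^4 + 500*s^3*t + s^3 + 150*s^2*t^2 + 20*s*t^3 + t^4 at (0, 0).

The Hessian of f at 0 has rank 0. Corank 2; j^3 = s^3 is a perfect cube, so E-series; the 4-jet and mu = 6 give E_6.

Type E_{6}, Milnor number mu = 6.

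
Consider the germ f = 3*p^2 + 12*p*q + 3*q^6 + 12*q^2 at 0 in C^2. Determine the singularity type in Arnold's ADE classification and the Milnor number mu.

Type A_{5}, Milnor number mu = 5.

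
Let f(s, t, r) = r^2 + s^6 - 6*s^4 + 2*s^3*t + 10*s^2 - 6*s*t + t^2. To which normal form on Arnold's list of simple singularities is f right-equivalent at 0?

The Hessian of f at 0 is [[20, -6, 0], [-6, 2, 0], [0, 0, 2]] with rank 3, so corank 0. A Groebner basis of the Jacobian ideal J(f) in C{s,t,r} is {s, t, r}; counting standard monomials gives mu = 1. Corank 0: nondegenerate Morse point, so A_1.

A_1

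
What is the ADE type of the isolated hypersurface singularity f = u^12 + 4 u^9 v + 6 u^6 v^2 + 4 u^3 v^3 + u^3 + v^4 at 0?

The Hessian of f at 0 has rank 0. Corank 2; j^3 = u^3 is a perfect cube, so E-series; the 4-jet and mu = 6 give E_6.

E6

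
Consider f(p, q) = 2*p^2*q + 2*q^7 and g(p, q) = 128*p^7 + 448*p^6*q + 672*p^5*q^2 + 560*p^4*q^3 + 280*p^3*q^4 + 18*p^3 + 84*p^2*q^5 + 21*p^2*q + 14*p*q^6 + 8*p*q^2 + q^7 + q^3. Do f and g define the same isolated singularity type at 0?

Yes.

The Hessian of f at 0 is [[0, 0], [0, 0]] with rank 0, so corank 2. A Groebner basis of the Jacobian ideal J(f) in C{p,q} is {p^2/7 + q^6, p^3, p*q}; counting standard monomials gives mu = 8. Corank 2; j^3 = 2*p^2*q has shape L^2 M (L != M), so D-series; mu = 8 gives D_8. The Hessian of g at 0 is [[0, 0], [0, 0]] with rank 0, so corank 2. A Groebner basis of the Jacobian ideal J(g) in C{p,q} is {-2187*p*q/14 + q^6 - 729*q^2/14, p*q^2 + q^3/3, p^2 + 5*p*q/6 + q^2/6}; counting standard monomials gives mu = 8. Corank 2; j^3 = (2*p + q)*(3*p + q)^2 has shape L^2 M (L != M), so D-series; mu = 8 gives D_8. Both have type D_8, hence right-equivalent.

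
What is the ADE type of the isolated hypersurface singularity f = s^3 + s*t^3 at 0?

E_7

The Hessian of f at 0 has rank 0. Corank 2; j^3 = s^3 is a perfect cube, so E-series; the 4-jet and mu = 7 give E_7.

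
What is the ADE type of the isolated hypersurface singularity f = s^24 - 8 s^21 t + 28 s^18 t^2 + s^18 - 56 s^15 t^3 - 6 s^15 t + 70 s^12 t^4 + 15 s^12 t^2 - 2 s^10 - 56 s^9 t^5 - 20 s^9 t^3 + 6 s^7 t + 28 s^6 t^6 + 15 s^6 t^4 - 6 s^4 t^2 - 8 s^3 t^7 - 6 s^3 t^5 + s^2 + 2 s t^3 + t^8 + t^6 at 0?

The Hessian of f at 0 has rank 1. Corank 1: A-series; mu = 7 gives A_7.

A_{7}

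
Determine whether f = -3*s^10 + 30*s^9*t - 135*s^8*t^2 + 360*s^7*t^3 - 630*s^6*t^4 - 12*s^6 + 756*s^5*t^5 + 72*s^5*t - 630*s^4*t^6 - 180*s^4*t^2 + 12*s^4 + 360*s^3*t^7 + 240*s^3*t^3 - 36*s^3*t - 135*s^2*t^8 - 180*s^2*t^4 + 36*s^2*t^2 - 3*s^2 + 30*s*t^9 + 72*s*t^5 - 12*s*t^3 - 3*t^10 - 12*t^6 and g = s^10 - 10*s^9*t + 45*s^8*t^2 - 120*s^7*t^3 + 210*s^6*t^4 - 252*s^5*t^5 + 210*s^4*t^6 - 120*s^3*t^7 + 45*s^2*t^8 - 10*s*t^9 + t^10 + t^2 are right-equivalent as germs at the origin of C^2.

The Hessian of f at 0 is [[-6, 0], [0, 0]] with rank 1, so corank 1. A Groebner basis of the Jacobian ideal J(f) in C{s,t} is {2*s*t^2 - s/4 + t^5 - t^3/2, -s^2/4 + s*t^3 - s*t/4 - t^4/2, s^3, s^2*t - s*t^2 + s/6 + t^3/3}; counting standard monomials gives mu = 9. Corank 1: A-series; mu = 9 gives A_9. The Hessian of g at 0 is [[0, 0], [0, 2]] with rank 1, so corank 1. A Groebner basis of the Jacobian ideal J(g) in C{s,t} is {s^9, t}; counting standard monomials gives mu = 9. Corank 1: A-series; mu = 9 gives A_9. Both have type A_9, hence right-equivalent.

Yes.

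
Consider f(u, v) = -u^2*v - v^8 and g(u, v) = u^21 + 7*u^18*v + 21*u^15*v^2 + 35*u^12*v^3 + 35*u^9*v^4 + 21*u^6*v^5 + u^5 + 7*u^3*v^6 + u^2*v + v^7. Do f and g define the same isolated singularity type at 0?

No.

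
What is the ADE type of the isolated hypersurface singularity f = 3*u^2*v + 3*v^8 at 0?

D_{9}

The Hessian of f at 0 has rank 0. Corank 2; j^3 = 3*u^2*v has shape L^2 M (L != M), so D-series; mu = 9 gives D_9.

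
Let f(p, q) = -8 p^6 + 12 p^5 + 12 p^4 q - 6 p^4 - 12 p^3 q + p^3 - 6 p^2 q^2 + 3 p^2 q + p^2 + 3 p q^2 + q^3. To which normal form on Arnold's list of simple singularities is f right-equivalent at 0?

The Hessian of f at 0 has rank 1. Corank 1: A-series; mu = 2 gives A_2.

A_{2}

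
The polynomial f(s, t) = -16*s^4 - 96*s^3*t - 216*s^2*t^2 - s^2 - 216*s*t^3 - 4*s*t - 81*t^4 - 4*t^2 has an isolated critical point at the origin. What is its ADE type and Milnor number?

The Hessian of f at 0 is [[-2, -4], [-4, -8]] with rank 1, so corank 1. A Groebner basis of the Jacobian ideal J(f) in C{s,t} is {t^3, s + 2*t}; counting standard monomials gives mu = 3. Corank 1: A-series; mu = 3 gives A_3.

Type A3, Milnor number mu = 3.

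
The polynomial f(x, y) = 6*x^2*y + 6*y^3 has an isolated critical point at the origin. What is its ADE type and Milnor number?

Type D4, Milnor number mu = 4.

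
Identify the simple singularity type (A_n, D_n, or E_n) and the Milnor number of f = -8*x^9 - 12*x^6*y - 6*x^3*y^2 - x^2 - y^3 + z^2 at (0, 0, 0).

Type A_2, Milnor number mu = 2.

The Hessian of f at 0 is [[-2, 0, 0], [0, 0, 0], [0, 0, 2]] with rank 2, so corank 1. A Groebner basis of the Jacobian ideal J(f) in C{x,y,z} is {y^2, x, z}; counting standard monomials gives mu = 2. Corank 1: A-series; mu = 2 gives A_2.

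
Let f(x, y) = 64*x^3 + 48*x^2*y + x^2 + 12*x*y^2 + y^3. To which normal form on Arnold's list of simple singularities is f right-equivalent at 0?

The Hessian of f at 0 is [[2, 0], [0, 0]] with rank 1, so corank 1. A Groebner basis of the Jacobian ideal J(f) in C{x,y} is {y^2, x}; counting standard monomials gives mu = 2. Corank 1: A-series; mu = 2 gives A_2.

A2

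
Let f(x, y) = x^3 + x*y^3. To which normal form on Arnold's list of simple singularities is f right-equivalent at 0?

The Hessian of f at 0 has rank 0. Corank 2; j^3 = x^3 is a perfect cube, so E-series; the 4-jet and mu = 7 give E_7.

E_{7}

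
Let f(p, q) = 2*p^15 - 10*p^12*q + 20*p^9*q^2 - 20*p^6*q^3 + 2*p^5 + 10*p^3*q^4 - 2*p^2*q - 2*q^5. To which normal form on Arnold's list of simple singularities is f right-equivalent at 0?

The Hessian of f at 0 has rank 0. Corank 2; j^3 = -2*p^2*q has shape L^2 M (L != M), so D-series; mu = 6 gives D_6.

D_6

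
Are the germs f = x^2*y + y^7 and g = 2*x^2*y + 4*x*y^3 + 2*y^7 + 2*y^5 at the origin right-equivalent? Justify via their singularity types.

The Hessian of f at 0 has rank 0. Corank 2; j^3 = x^2*y has shape L^2 M (L != M), so D-series; mu = 8 gives D_8. The Hessian of g at 0 has rank 0. Corank 2; j^3 = 2*x^2*y has shape L^2 M (L != M), so D-series; mu = 8 gives D_8. Both have type D_8, hence right-equivalent.

Yes.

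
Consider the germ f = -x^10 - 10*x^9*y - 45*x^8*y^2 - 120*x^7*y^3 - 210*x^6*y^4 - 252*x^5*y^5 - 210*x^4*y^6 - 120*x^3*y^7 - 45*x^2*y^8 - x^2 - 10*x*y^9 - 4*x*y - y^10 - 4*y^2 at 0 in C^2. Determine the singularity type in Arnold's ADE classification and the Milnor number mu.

Type A_9, Milnor number mu = 9.

The Hessian of f at 0 is [[-2, -4], [-4, -8]] with rank 1, so corank 1. A Groebner basis of the Jacobian ideal J(f) in C{x,y} is {y^9, x + 2*y}; counting standard monomials gives mu = 9. Corank 1: A-series; mu = 9 gives A_9.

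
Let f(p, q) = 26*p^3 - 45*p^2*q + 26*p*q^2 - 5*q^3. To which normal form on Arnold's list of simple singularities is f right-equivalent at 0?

D4

The Hessian of f at 0 has rank 0. Corank 2; j^3 = (2*p - q)*(13*p^2 - 16*p*q + 5*q^2) splits into three distinct lines over C (the quadratic factor has nonzero discriminant), so D_4.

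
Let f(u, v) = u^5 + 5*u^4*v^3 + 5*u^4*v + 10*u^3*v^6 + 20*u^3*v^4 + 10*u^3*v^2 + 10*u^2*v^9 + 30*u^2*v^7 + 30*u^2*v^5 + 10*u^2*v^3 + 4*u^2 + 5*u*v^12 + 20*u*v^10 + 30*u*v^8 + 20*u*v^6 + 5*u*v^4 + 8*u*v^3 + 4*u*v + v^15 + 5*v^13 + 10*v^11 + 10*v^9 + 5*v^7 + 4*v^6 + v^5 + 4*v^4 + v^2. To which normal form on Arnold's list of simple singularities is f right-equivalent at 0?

A_{4}

The Hessian of f at 0 is [[8, 4], [4, 2]] with rank 1, so corank 1. A Groebner basis of the Jacobian ideal J(f) in C{u,v} is {u + v^3 + v/2, u^2 - v^2/4, u*v + v^2/2}; counting standard monomials gives mu = 4. Corank 1: A-series; mu = 4 gives A_4.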